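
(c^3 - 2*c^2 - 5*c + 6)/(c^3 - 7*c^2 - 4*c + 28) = (c^2 - 4*c + 3)/(c^2 - 9*c + 14)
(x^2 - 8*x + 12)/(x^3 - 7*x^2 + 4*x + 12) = 1/(x + 1)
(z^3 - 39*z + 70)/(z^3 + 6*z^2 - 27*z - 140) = (z - 2)/(z + 4)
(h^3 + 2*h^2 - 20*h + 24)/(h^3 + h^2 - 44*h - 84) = (h^2 - 4*h + 4)/(h^2 - 5*h - 14)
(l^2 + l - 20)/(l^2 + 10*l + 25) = (l - 4)/(l + 5)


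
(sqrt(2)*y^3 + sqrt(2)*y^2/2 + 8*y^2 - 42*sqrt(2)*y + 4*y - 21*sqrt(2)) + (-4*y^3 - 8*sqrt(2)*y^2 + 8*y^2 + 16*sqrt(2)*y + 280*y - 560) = -4*y^3 + sqrt(2)*y^3 - 15*sqrt(2)*y^2/2 + 16*y^2 - 26*sqrt(2)*y + 284*y - 560 - 21*sqrt(2)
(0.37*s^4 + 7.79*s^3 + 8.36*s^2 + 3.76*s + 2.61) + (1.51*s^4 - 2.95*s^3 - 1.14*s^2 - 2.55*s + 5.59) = 1.88*s^4 + 4.84*s^3 + 7.22*s^2 + 1.21*s + 8.2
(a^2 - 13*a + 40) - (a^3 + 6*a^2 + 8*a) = -a^3 - 5*a^2 - 21*a + 40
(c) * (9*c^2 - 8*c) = 9*c^3 - 8*c^2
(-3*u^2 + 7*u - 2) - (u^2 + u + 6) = -4*u^2 + 6*u - 8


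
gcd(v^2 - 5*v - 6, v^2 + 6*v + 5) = v + 1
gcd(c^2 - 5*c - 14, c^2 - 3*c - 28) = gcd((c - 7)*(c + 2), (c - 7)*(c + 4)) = c - 7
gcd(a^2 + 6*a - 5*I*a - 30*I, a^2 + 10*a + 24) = a + 6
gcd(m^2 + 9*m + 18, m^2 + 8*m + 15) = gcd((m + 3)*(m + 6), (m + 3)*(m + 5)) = m + 3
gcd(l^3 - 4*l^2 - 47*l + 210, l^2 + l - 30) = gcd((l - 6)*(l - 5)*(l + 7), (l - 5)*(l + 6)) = l - 5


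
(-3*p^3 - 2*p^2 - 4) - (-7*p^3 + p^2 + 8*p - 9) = 4*p^3 - 3*p^2 - 8*p + 5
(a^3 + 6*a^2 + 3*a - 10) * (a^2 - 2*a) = a^5 + 4*a^4 - 9*a^3 - 16*a^2 + 20*a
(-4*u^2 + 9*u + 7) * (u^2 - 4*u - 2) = -4*u^4 + 25*u^3 - 21*u^2 - 46*u - 14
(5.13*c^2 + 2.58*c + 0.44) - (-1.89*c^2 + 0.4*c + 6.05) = 7.02*c^2 + 2.18*c - 5.61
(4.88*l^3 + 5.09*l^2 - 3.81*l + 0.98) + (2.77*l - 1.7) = 4.88*l^3 + 5.09*l^2 - 1.04*l - 0.72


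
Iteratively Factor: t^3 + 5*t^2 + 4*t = (t)*(t^2 + 5*t + 4) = t*(t + 4)*(t + 1)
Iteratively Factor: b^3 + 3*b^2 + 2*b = (b + 1)*(b^2 + 2*b) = (b + 1)*(b + 2)*(b)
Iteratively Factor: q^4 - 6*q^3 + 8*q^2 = (q - 2)*(q^3 - 4*q^2) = q*(q - 2)*(q^2 - 4*q) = q*(q - 4)*(q - 2)*(q)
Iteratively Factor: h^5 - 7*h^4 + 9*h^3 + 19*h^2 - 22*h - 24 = (h - 4)*(h^4 - 3*h^3 - 3*h^2 + 7*h + 6) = (h - 4)*(h - 2)*(h^3 - h^2 - 5*h - 3) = (h - 4)*(h - 2)*(h + 1)*(h^2 - 2*h - 3) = (h - 4)*(h - 2)*(h + 1)^2*(h - 3)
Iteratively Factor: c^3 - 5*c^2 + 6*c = (c - 2)*(c^2 - 3*c) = (c - 3)*(c - 2)*(c)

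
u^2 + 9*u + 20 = (u + 4)*(u + 5)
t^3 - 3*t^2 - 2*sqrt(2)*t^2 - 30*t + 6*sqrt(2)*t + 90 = (t - 3)*(t - 5*sqrt(2))*(t + 3*sqrt(2))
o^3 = o^3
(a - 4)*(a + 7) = a^2 + 3*a - 28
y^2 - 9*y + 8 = (y - 8)*(y - 1)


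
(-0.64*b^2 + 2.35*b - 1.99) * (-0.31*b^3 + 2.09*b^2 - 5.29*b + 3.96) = 0.1984*b^5 - 2.0661*b^4 + 8.914*b^3 - 19.125*b^2 + 19.8331*b - 7.8804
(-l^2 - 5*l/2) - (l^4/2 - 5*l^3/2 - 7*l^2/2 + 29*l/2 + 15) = -l^4/2 + 5*l^3/2 + 5*l^2/2 - 17*l - 15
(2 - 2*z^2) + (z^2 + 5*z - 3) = -z^2 + 5*z - 1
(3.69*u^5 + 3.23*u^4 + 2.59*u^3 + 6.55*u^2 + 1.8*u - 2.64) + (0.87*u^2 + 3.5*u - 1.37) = 3.69*u^5 + 3.23*u^4 + 2.59*u^3 + 7.42*u^2 + 5.3*u - 4.01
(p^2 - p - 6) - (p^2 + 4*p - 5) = -5*p - 1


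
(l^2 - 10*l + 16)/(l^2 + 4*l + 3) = (l^2 - 10*l + 16)/(l^2 + 4*l + 3)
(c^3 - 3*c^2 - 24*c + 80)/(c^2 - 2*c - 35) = (c^2 - 8*c + 16)/(c - 7)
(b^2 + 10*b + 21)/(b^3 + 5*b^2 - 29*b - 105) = 1/(b - 5)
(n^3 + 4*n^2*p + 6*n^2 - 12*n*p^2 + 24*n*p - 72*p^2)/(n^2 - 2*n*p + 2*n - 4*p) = (n^2 + 6*n*p + 6*n + 36*p)/(n + 2)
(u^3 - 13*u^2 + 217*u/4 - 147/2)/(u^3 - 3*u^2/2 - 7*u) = (u^2 - 19*u/2 + 21)/(u*(u + 2))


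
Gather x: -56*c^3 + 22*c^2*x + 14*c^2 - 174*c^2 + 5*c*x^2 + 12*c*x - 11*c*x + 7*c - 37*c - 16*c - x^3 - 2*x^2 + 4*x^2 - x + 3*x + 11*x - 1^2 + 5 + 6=-56*c^3 - 160*c^2 - 46*c - x^3 + x^2*(5*c + 2) + x*(22*c^2 + c + 13) + 10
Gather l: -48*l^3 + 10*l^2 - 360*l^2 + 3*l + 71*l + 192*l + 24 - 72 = -48*l^3 - 350*l^2 + 266*l - 48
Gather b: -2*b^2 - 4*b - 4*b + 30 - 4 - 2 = -2*b^2 - 8*b + 24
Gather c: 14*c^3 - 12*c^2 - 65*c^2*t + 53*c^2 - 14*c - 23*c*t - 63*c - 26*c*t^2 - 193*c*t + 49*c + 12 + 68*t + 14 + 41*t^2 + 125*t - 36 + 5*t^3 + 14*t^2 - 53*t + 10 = 14*c^3 + c^2*(41 - 65*t) + c*(-26*t^2 - 216*t - 28) + 5*t^3 + 55*t^2 + 140*t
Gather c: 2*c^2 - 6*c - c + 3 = 2*c^2 - 7*c + 3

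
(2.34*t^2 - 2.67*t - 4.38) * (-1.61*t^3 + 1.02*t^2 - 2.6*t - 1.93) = -3.7674*t^5 + 6.6855*t^4 - 1.7556*t^3 - 2.0418*t^2 + 16.5411*t + 8.4534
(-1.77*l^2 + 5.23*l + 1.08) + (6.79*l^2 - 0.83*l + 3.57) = 5.02*l^2 + 4.4*l + 4.65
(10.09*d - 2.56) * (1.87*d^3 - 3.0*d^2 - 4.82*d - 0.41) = 18.8683*d^4 - 35.0572*d^3 - 40.9538*d^2 + 8.2023*d + 1.0496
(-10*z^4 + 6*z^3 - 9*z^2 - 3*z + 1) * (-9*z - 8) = 90*z^5 + 26*z^4 + 33*z^3 + 99*z^2 + 15*z - 8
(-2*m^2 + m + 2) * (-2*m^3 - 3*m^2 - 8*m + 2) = 4*m^5 + 4*m^4 + 9*m^3 - 18*m^2 - 14*m + 4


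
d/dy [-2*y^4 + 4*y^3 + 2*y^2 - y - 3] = -8*y^3 + 12*y^2 + 4*y - 1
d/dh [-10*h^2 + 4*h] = 4 - 20*h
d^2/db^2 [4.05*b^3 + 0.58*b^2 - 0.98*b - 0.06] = 24.3*b + 1.16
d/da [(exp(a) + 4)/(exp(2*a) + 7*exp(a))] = (-exp(2*a) - 8*exp(a) - 28)*exp(-a)/(exp(2*a) + 14*exp(a) + 49)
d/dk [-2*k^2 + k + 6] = 1 - 4*k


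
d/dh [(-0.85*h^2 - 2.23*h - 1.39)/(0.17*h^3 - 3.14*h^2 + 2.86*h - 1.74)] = (0.1445*h^4 + 0.7582*h^3 - 8.7243*h^2 - 5.7712*h + 7.8556)/(0.0289*h^6 - 1.0676*h^5 + 10.832*h^4 - 18.5524*h^3 + 19.1068*h^2 - 9.9528*h + 3.0276)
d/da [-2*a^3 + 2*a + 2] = 2 - 6*a^2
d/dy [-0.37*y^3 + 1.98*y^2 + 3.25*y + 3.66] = -1.11*y^2 + 3.96*y + 3.25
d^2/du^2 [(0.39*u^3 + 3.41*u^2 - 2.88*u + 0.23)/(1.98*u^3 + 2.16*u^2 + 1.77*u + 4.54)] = (-7.105427357601e-15*u^7 + 23.401224*u^6 - 75.9452760000001*u^5 - 176.856372*u^4 - 451.372698*u^3 + 140.106456*u^2 + 210.556656*u + 183.78751)/(7.762392*u^9 + 25.404192*u^8 + 48.530988*u^7 + 108.89316*u^6 + 159.883794*u^5 + 179.311968*u^4 + 232.122105*u^3 + 176.233266*u^2 + 109.447596*u + 93.576664)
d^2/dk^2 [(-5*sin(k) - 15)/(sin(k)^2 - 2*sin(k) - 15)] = 5*(sin(k)^2 + 5*sin(k) - 2)/(sin(k) - 5)^3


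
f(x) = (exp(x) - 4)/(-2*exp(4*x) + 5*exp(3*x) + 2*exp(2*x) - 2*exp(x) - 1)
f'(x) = (exp(x) - 4)*(8*exp(4*x) - 15*exp(3*x) - 4*exp(2*x) + 2*exp(x))/(-2*exp(4*x) + 5*exp(3*x) + 2*exp(2*x) - 2*exp(x) - 1)^2 + exp(x)/(-2*exp(4*x) + 5*exp(3*x) + 2*exp(2*x) - 2*exp(x) - 1) = (6*exp(4*x) - 42*exp(3*x) + 58*exp(2*x) + 16*exp(x) - 9)*exp(x)/(4*exp(8*x) - 20*exp(7*x) + 17*exp(6*x) + 28*exp(5*x) - 12*exp(4*x) - 18*exp(3*x) + 4*exp(x) + 1)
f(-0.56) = 4.45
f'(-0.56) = 11.41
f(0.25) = -0.56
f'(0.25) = 1.87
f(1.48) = -0.00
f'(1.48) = -0.01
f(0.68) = -0.19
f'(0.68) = 0.27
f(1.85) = -0.00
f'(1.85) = 0.00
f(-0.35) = 20.63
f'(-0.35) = 493.39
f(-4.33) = 3.89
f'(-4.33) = -0.11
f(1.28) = 0.00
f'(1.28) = -0.08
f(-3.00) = 3.61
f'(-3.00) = -0.34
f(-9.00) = 4.00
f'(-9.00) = 0.00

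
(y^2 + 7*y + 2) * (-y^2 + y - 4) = -y^4 - 6*y^3 + y^2 - 26*y - 8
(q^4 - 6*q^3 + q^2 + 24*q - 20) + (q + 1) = q^4 - 6*q^3 + q^2 + 25*q - 19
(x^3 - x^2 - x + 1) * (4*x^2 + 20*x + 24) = 4*x^5 + 16*x^4 - 40*x^2 - 4*x + 24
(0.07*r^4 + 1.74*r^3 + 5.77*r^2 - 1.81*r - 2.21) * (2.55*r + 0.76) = 0.1785*r^5 + 4.4902*r^4 + 16.0359*r^3 - 0.230300000000001*r^2 - 7.0111*r - 1.6796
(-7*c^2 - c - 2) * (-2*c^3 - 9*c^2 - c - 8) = 14*c^5 + 65*c^4 + 20*c^3 + 75*c^2 + 10*c + 16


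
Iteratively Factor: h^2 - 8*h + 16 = (h - 4)*(h - 4)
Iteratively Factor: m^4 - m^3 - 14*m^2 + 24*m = (m + 4)*(m^3 - 5*m^2 + 6*m) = m*(m + 4)*(m^2 - 5*m + 6) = m*(m - 3)*(m + 4)*(m - 2)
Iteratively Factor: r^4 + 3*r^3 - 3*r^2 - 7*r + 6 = (r + 2)*(r^3 + r^2 - 5*r + 3) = (r + 2)*(r + 3)*(r^2 - 2*r + 1) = (r - 1)*(r + 2)*(r + 3)*(r - 1)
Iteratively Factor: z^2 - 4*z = (z - 4)*(z)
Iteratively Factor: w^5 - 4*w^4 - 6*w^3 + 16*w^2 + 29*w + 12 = (w - 3)*(w^4 - w^3 - 9*w^2 - 11*w - 4) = (w - 3)*(w + 1)*(w^3 - 2*w^2 - 7*w - 4) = (w - 3)*(w + 1)^2*(w^2 - 3*w - 4) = (w - 4)*(w - 3)*(w + 1)^2*(w + 1)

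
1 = 1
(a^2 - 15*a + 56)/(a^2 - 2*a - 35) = (a - 8)/(a + 5)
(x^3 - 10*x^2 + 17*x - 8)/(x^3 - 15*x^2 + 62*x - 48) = (x - 1)/(x - 6)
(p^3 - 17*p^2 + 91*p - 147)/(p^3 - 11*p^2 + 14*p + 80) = (p^3 - 17*p^2 + 91*p - 147)/(p^3 - 11*p^2 + 14*p + 80)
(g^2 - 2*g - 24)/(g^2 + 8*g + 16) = (g - 6)/(g + 4)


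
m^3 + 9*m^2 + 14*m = m*(m + 2)*(m + 7)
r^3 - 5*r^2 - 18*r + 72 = (r - 6)*(r - 3)*(r + 4)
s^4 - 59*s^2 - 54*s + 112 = (s - 8)*(s - 1)*(s + 2)*(s + 7)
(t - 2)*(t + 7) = t^2 + 5*t - 14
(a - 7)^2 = a^2 - 14*a + 49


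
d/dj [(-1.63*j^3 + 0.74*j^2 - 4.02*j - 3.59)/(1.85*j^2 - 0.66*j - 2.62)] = (-3.0155*j^4 + 2.1516*j^3 + 19.7604*j^2 + 9.4054*j + 8.163)/(3.4225*j^4 - 2.442*j^3 - 9.2584*j^2 + 3.4584*j + 6.8644)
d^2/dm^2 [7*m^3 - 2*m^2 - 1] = 42*m - 4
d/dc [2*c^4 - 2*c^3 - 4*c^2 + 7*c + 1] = 8*c^3 - 6*c^2 - 8*c + 7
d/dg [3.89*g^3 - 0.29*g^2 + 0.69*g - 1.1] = 11.67*g^2 - 0.58*g + 0.69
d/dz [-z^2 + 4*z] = 4 - 2*z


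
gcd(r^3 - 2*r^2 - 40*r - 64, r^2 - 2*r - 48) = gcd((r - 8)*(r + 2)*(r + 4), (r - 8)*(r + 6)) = r - 8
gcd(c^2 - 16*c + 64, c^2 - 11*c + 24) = c - 8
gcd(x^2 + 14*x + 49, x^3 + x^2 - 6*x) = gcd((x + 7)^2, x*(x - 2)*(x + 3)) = 1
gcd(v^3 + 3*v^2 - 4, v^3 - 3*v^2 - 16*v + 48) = 1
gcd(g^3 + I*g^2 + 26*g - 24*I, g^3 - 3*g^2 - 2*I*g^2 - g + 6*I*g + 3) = g - I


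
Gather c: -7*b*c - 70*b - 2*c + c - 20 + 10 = -70*b + c*(-7*b - 1) - 10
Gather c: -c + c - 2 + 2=0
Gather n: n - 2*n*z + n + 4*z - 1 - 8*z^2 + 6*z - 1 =n*(2 - 2*z) - 8*z^2 + 10*z - 2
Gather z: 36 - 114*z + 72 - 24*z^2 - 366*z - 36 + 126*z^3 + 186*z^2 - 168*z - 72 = 126*z^3 + 162*z^2 - 648*z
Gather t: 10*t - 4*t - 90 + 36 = 6*t - 54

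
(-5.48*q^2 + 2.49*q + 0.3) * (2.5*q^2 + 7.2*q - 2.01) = -13.7*q^4 - 33.231*q^3 + 29.6928*q^2 - 2.8449*q - 0.603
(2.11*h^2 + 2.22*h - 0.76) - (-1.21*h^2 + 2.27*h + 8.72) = 3.32*h^2 - 0.0499999999999998*h - 9.48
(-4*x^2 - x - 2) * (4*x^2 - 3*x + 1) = -16*x^4 + 8*x^3 - 9*x^2 + 5*x - 2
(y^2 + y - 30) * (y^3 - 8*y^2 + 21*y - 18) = y^5 - 7*y^4 - 17*y^3 + 243*y^2 - 648*y + 540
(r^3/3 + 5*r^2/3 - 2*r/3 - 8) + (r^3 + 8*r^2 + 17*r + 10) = 4*r^3/3 + 29*r^2/3 + 49*r/3 + 2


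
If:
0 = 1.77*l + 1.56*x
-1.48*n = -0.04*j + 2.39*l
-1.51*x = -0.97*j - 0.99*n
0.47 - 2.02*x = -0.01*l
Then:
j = 0.02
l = -0.20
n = 0.33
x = 0.23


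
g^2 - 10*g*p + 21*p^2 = (g - 7*p)*(g - 3*p)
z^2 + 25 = (z - 5*I)*(z + 5*I)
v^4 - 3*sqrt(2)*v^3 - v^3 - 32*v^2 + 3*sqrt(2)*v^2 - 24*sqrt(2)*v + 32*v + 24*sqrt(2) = (v - 1)*(v - 6*sqrt(2))*(v + sqrt(2))*(v + 2*sqrt(2))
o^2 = o^2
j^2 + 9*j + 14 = (j + 2)*(j + 7)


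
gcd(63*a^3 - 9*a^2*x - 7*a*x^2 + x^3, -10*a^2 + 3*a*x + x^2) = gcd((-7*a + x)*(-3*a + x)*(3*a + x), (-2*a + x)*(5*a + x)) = 1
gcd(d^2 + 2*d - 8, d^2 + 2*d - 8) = d^2 + 2*d - 8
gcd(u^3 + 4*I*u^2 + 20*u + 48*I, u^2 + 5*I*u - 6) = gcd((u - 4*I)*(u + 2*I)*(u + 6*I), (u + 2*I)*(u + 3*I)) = u + 2*I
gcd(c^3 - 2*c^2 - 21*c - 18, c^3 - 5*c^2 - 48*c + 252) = c - 6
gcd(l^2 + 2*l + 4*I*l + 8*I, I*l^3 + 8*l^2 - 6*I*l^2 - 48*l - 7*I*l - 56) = 1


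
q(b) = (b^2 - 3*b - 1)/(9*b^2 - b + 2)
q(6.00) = 0.05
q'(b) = (1 - 18*b)*(b^2 - 3*b - 1)/(9*b^2 - b + 2)^2 + (2*b - 3)/(9*b^2 - b + 2) = (26*b^2 + 22*b - 7)/(81*b^4 - 18*b^3 + 37*b^2 - 4*b + 4)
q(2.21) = -0.06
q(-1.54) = 0.24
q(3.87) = 0.02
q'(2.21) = 0.09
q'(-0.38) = -0.86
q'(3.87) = 0.03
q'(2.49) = 0.07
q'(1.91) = 0.12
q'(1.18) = 0.31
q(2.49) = -0.04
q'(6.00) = 0.01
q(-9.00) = 0.14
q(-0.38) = 0.08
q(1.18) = -0.24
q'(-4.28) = 0.01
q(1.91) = -0.09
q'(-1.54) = 0.03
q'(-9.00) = 0.00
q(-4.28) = 0.18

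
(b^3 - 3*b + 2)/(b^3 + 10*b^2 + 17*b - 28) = (b^2 + b - 2)/(b^2 + 11*b + 28)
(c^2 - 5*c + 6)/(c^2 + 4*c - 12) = (c - 3)/(c + 6)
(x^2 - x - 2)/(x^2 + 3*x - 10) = (x + 1)/(x + 5)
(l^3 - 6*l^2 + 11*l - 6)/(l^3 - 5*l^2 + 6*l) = (l - 1)/l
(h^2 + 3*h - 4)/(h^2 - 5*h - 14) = (-h^2 - 3*h + 4)/(-h^2 + 5*h + 14)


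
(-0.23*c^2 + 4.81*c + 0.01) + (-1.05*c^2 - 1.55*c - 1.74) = -1.28*c^2 + 3.26*c - 1.73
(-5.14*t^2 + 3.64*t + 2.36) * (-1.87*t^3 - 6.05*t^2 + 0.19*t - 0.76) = 9.6118*t^5 + 24.2902*t^4 - 27.4118*t^3 - 9.68*t^2 - 2.318*t - 1.7936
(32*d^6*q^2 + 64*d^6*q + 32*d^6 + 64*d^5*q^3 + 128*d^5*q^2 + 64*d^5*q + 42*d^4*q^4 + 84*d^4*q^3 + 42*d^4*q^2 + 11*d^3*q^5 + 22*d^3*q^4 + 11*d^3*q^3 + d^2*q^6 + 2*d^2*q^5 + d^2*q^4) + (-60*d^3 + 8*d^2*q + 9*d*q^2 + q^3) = 32*d^6*q^2 + 64*d^6*q + 32*d^6 + 64*d^5*q^3 + 128*d^5*q^2 + 64*d^5*q + 42*d^4*q^4 + 84*d^4*q^3 + 42*d^4*q^2 + 11*d^3*q^5 + 22*d^3*q^4 + 11*d^3*q^3 - 60*d^3 + d^2*q^6 + 2*d^2*q^5 + d^2*q^4 + 8*d^2*q + 9*d*q^2 + q^3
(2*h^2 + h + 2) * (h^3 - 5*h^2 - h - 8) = 2*h^5 - 9*h^4 - 5*h^3 - 27*h^2 - 10*h - 16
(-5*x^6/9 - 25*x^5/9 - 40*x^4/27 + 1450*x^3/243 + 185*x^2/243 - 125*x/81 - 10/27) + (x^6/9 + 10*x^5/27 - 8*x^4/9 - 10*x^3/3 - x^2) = -4*x^6/9 - 65*x^5/27 - 64*x^4/27 + 640*x^3/243 - 58*x^2/243 - 125*x/81 - 10/27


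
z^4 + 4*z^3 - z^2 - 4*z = z*(z - 1)*(z + 1)*(z + 4)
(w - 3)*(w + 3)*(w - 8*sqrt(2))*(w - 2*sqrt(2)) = w^4 - 10*sqrt(2)*w^3 + 23*w^2 + 90*sqrt(2)*w - 288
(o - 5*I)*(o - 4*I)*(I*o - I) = I*o^3 + 9*o^2 - I*o^2 - 9*o - 20*I*o + 20*I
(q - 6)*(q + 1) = q^2 - 5*q - 6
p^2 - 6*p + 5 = (p - 5)*(p - 1)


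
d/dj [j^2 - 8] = 2*j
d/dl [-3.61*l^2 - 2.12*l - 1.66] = -7.22*l - 2.12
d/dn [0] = 0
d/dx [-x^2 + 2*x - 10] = 2 - 2*x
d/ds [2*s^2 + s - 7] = 4*s + 1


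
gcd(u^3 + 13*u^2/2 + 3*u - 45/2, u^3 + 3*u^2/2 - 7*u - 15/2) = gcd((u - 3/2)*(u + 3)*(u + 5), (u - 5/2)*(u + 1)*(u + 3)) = u + 3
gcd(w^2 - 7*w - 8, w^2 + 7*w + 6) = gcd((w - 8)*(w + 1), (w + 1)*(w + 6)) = w + 1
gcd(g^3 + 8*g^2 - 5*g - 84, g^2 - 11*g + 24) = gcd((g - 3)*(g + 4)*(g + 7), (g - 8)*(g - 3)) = g - 3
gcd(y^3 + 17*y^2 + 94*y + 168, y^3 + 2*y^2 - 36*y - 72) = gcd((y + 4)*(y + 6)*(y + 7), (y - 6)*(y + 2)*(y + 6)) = y + 6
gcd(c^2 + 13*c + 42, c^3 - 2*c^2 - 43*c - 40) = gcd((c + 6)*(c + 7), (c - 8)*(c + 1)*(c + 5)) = 1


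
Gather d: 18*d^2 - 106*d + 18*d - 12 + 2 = 18*d^2 - 88*d - 10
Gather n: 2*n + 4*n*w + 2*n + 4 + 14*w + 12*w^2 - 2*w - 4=n*(4*w + 4) + 12*w^2 + 12*w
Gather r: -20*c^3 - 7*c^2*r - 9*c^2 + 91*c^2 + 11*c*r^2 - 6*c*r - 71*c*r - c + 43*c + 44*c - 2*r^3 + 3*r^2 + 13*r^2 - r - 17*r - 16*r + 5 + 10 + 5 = -20*c^3 + 82*c^2 + 86*c - 2*r^3 + r^2*(11*c + 16) + r*(-7*c^2 - 77*c - 34) + 20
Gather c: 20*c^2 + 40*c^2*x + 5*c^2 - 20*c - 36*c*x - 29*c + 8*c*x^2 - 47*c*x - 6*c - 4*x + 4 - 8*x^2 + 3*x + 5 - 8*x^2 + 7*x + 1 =c^2*(40*x + 25) + c*(8*x^2 - 83*x - 55) - 16*x^2 + 6*x + 10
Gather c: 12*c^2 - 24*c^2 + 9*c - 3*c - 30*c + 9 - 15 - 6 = -12*c^2 - 24*c - 12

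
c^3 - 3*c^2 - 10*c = c*(c - 5)*(c + 2)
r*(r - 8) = r^2 - 8*r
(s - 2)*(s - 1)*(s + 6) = s^3 + 3*s^2 - 16*s + 12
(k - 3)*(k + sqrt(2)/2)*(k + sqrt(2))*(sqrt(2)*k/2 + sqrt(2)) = sqrt(2)*k^4/2 - sqrt(2)*k^3/2 + 3*k^3/2 - 5*sqrt(2)*k^2/2 - 3*k^2/2 - 9*k - sqrt(2)*k/2 - 3*sqrt(2)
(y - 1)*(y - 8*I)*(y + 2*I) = y^3 - y^2 - 6*I*y^2 + 16*y + 6*I*y - 16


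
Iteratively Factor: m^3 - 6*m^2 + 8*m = (m - 4)*(m^2 - 2*m) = (m - 4)*(m - 2)*(m)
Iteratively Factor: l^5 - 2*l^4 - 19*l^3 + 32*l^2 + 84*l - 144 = (l - 2)*(l^4 - 19*l^2 - 6*l + 72) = (l - 2)*(l + 3)*(l^3 - 3*l^2 - 10*l + 24) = (l - 2)*(l + 3)^2*(l^2 - 6*l + 8) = (l - 2)^2*(l + 3)^2*(l - 4)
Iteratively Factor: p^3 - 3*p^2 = (p)*(p^2 - 3*p) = p*(p - 3)*(p)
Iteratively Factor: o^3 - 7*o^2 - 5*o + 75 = (o + 3)*(o^2 - 10*o + 25) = (o - 5)*(o + 3)*(o - 5)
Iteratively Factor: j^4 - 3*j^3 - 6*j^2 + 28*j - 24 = (j - 2)*(j^3 - j^2 - 8*j + 12) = (j - 2)^2*(j^2 + j - 6) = (j - 2)^2*(j + 3)*(j - 2)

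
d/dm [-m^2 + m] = 1 - 2*m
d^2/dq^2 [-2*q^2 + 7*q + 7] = -4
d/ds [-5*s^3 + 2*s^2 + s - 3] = -15*s^2 + 4*s + 1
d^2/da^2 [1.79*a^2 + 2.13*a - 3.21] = 3.58000000000000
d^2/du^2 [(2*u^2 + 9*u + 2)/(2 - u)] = -56/(u^3 - 6*u^2 + 12*u - 8)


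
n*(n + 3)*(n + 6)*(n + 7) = n^4 + 16*n^3 + 81*n^2 + 126*n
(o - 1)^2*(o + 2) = o^3 - 3*o + 2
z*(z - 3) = z^2 - 3*z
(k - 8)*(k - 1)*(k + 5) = k^3 - 4*k^2 - 37*k + 40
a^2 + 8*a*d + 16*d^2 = (a + 4*d)^2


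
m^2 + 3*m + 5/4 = (m + 1/2)*(m + 5/2)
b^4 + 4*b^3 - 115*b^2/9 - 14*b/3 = b*(b - 7/3)*(b + 1/3)*(b + 6)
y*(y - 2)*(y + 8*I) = y^3 - 2*y^2 + 8*I*y^2 - 16*I*y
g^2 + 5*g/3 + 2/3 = (g + 2/3)*(g + 1)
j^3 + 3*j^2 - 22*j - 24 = (j - 4)*(j + 1)*(j + 6)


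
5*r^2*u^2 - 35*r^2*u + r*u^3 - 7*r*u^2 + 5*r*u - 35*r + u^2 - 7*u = (5*r + u)*(u - 7)*(r*u + 1)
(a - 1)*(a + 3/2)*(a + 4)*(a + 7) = a^4 + 23*a^3/2 + 32*a^2 - 5*a/2 - 42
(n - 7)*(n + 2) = n^2 - 5*n - 14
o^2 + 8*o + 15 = (o + 3)*(o + 5)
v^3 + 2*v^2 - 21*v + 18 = (v - 3)*(v - 1)*(v + 6)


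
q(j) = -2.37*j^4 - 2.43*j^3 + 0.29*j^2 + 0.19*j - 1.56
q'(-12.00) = 15324.91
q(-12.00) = -44907.36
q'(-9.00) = 6315.40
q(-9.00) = -13757.88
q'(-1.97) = 43.23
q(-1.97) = -17.93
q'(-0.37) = -0.54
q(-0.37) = -1.51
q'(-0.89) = 0.58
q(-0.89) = -1.27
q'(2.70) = -237.98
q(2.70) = -172.71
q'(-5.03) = 1019.29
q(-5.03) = -1203.05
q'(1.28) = -30.89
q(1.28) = -12.30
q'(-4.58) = 755.38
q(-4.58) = -805.71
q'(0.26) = -0.32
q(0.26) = -1.54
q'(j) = -9.48*j^3 - 7.29*j^2 + 0.58*j + 0.19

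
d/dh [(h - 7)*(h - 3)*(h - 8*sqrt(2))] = 3*h^2 - 16*sqrt(2)*h - 20*h + 21 + 80*sqrt(2)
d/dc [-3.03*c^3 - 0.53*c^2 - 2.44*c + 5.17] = -9.09*c^2 - 1.06*c - 2.44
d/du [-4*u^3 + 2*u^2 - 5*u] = -12*u^2 + 4*u - 5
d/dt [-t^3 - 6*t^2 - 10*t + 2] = -3*t^2 - 12*t - 10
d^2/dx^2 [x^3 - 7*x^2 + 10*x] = 6*x - 14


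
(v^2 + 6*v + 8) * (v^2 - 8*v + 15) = v^4 - 2*v^3 - 25*v^2 + 26*v + 120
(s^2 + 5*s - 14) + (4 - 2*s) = s^2 + 3*s - 10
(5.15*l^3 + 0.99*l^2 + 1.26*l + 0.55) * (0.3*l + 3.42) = 1.545*l^4 + 17.91*l^3 + 3.7638*l^2 + 4.4742*l + 1.881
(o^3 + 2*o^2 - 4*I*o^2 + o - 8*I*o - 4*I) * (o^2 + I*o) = o^5 + 2*o^4 - 3*I*o^4 + 5*o^3 - 6*I*o^3 + 8*o^2 - 3*I*o^2 + 4*o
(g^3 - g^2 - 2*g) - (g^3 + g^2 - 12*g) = -2*g^2 + 10*g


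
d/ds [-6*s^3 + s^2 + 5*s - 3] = -18*s^2 + 2*s + 5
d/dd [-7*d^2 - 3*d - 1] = -14*d - 3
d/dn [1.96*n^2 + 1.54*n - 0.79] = 3.92*n + 1.54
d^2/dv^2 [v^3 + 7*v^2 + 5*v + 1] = 6*v + 14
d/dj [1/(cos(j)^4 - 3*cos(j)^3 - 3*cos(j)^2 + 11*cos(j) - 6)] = -(4*sin(j)^2 + 5*cos(j) + 7)*sin(j)/((cos(j) - 1)^3*(sin(j)^2 + cos(j) + 5)^2)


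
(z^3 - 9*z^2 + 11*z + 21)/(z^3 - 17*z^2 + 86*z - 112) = (z^2 - 2*z - 3)/(z^2 - 10*z + 16)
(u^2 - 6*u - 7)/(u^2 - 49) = (u + 1)/(u + 7)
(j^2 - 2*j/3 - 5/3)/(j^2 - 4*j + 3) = (3*j^2 - 2*j - 5)/(3*(j^2 - 4*j + 3))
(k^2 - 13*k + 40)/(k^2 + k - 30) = (k - 8)/(k + 6)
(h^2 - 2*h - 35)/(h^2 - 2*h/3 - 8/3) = 3*(-h^2 + 2*h + 35)/(-3*h^2 + 2*h + 8)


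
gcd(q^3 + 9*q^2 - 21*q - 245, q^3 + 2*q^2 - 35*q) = q^2 + 2*q - 35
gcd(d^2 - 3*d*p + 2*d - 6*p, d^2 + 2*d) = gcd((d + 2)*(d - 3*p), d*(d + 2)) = d + 2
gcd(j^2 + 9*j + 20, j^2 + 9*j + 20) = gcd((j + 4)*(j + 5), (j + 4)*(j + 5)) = j^2 + 9*j + 20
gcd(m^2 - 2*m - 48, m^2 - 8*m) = m - 8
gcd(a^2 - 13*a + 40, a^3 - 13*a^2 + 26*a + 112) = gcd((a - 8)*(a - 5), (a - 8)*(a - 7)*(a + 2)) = a - 8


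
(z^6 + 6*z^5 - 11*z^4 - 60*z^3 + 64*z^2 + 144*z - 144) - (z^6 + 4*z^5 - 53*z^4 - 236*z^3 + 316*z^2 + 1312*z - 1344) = 2*z^5 + 42*z^4 + 176*z^3 - 252*z^2 - 1168*z + 1200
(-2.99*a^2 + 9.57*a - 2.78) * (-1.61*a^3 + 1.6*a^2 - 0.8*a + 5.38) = 4.8139*a^5 - 20.1917*a^4 + 22.1798*a^3 - 28.1902*a^2 + 53.7106*a - 14.9564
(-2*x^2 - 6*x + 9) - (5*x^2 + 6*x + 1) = -7*x^2 - 12*x + 8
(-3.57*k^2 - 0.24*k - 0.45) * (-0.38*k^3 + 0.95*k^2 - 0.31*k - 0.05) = 1.3566*k^5 - 3.3003*k^4 + 1.0497*k^3 - 0.1746*k^2 + 0.1515*k + 0.0225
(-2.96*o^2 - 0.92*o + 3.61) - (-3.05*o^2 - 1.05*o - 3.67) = 0.0899999999999999*o^2 + 0.13*o + 7.28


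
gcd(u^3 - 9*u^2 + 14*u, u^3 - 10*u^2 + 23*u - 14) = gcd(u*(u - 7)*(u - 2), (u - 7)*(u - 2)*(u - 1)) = u^2 - 9*u + 14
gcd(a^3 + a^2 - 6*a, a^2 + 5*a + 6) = a + 3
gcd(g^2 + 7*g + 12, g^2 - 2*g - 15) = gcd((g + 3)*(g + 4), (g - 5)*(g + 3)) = g + 3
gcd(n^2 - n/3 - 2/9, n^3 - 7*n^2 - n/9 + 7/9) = n + 1/3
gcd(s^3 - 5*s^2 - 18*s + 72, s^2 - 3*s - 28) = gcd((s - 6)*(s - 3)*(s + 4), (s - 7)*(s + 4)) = s + 4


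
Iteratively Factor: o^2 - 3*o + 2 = (o - 2)*(o - 1)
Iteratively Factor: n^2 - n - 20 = (n + 4)*(n - 5)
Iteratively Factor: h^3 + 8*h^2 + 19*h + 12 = (h + 3)*(h^2 + 5*h + 4) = (h + 1)*(h + 3)*(h + 4)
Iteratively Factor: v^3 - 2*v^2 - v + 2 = (v - 1)*(v^2 - v - 2) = (v - 2)*(v - 1)*(v + 1)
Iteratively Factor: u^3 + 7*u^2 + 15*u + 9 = (u + 3)*(u^2 + 4*u + 3) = (u + 1)*(u + 3)*(u + 3)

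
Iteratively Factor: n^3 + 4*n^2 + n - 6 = (n - 1)*(n^2 + 5*n + 6) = (n - 1)*(n + 2)*(n + 3)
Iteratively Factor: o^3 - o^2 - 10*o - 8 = (o + 1)*(o^2 - 2*o - 8) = (o - 4)*(o + 1)*(o + 2)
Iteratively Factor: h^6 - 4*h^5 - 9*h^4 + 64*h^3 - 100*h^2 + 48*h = (h + 4)*(h^5 - 8*h^4 + 23*h^3 - 28*h^2 + 12*h) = (h - 3)*(h + 4)*(h^4 - 5*h^3 + 8*h^2 - 4*h) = (h - 3)*(h - 2)*(h + 4)*(h^3 - 3*h^2 + 2*h) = h*(h - 3)*(h - 2)*(h + 4)*(h^2 - 3*h + 2) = h*(h - 3)*(h - 2)^2*(h + 4)*(h - 1)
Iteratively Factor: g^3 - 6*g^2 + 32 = (g - 4)*(g^2 - 2*g - 8) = (g - 4)*(g + 2)*(g - 4)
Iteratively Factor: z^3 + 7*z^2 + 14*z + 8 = (z + 4)*(z^2 + 3*z + 2) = (z + 2)*(z + 4)*(z + 1)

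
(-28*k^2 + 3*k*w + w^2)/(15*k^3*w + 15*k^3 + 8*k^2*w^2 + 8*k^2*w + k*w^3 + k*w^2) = (-28*k^2 + 3*k*w + w^2)/(k*(15*k^2*w + 15*k^2 + 8*k*w^2 + 8*k*w + w^3 + w^2))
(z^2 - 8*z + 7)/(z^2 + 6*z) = (z^2 - 8*z + 7)/(z*(z + 6))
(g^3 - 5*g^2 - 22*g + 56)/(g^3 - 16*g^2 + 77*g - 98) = (g + 4)/(g - 7)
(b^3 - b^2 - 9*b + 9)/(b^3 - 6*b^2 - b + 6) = (b^2 - 9)/(b^2 - 5*b - 6)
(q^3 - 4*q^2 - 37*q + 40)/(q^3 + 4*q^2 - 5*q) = (q - 8)/q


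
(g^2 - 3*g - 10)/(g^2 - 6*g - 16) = (g - 5)/(g - 8)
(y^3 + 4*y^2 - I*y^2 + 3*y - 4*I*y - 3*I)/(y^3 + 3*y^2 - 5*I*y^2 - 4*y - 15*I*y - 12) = (y + 1)/(y - 4*I)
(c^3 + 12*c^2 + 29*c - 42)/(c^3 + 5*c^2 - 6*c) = (c + 7)/c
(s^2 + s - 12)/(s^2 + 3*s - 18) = (s + 4)/(s + 6)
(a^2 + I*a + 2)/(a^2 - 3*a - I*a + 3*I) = (a + 2*I)/(a - 3)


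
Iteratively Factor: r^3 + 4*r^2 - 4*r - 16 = (r - 2)*(r^2 + 6*r + 8) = (r - 2)*(r + 2)*(r + 4)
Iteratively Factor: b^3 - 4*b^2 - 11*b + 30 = (b - 2)*(b^2 - 2*b - 15) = (b - 5)*(b - 2)*(b + 3)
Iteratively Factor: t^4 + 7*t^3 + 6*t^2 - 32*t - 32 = (t - 2)*(t^3 + 9*t^2 + 24*t + 16) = (t - 2)*(t + 1)*(t^2 + 8*t + 16) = (t - 2)*(t + 1)*(t + 4)*(t + 4)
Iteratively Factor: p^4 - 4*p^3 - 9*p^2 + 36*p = (p - 3)*(p^3 - p^2 - 12*p) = (p - 4)*(p - 3)*(p^2 + 3*p) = p*(p - 4)*(p - 3)*(p + 3)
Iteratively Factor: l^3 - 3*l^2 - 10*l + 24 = (l - 4)*(l^2 + l - 6) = (l - 4)*(l - 2)*(l + 3)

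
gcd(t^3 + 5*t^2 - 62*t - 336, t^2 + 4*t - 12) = t + 6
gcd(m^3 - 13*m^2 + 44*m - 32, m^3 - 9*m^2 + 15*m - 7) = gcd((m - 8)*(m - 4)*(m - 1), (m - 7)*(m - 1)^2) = m - 1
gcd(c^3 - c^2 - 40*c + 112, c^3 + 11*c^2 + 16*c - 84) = c + 7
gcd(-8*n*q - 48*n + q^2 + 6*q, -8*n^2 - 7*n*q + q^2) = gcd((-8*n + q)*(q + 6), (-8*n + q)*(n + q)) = -8*n + q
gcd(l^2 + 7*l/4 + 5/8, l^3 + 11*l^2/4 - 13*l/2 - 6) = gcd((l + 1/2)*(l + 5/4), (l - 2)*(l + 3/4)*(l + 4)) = 1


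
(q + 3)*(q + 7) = q^2 + 10*q + 21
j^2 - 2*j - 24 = (j - 6)*(j + 4)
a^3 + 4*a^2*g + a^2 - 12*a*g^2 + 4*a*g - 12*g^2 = (a + 1)*(a - 2*g)*(a + 6*g)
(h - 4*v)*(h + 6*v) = h^2 + 2*h*v - 24*v^2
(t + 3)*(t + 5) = t^2 + 8*t + 15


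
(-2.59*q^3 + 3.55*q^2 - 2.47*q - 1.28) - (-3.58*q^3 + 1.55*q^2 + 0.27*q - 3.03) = 0.99*q^3 + 2.0*q^2 - 2.74*q + 1.75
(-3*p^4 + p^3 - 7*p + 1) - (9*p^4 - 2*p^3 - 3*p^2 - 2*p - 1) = -12*p^4 + 3*p^3 + 3*p^2 - 5*p + 2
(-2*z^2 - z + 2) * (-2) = 4*z^2 + 2*z - 4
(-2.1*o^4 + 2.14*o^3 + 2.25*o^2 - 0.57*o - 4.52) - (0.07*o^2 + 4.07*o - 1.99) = -2.1*o^4 + 2.14*o^3 + 2.18*o^2 - 4.64*o - 2.53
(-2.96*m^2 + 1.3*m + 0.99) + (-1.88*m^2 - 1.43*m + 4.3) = -4.84*m^2 - 0.13*m + 5.29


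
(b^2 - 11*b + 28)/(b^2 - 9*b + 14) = (b - 4)/(b - 2)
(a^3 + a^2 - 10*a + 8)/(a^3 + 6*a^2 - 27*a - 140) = (a^2 - 3*a + 2)/(a^2 + 2*a - 35)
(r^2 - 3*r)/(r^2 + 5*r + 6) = r*(r - 3)/(r^2 + 5*r + 6)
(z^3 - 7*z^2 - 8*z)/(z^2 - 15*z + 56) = z*(z + 1)/(z - 7)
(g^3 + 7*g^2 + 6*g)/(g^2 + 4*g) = (g^2 + 7*g + 6)/(g + 4)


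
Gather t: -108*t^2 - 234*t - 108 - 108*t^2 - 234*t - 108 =-216*t^2 - 468*t - 216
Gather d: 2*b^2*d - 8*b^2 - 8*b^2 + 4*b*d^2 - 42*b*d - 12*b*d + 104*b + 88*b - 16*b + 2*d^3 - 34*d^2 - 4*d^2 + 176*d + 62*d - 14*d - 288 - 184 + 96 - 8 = -16*b^2 + 176*b + 2*d^3 + d^2*(4*b - 38) + d*(2*b^2 - 54*b + 224) - 384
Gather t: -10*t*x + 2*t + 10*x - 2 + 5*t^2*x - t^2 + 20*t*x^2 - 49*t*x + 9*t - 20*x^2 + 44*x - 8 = t^2*(5*x - 1) + t*(20*x^2 - 59*x + 11) - 20*x^2 + 54*x - 10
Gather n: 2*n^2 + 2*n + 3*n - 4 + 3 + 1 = 2*n^2 + 5*n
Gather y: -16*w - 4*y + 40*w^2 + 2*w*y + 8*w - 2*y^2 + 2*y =40*w^2 - 8*w - 2*y^2 + y*(2*w - 2)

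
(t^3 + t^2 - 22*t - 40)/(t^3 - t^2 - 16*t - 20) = (t + 4)/(t + 2)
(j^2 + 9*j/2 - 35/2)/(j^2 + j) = (2*j^2 + 9*j - 35)/(2*j*(j + 1))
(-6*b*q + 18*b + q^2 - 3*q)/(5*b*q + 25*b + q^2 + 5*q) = (-6*b*q + 18*b + q^2 - 3*q)/(5*b*q + 25*b + q^2 + 5*q)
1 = 1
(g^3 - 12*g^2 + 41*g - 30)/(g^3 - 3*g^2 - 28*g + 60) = (g^2 - 6*g + 5)/(g^2 + 3*g - 10)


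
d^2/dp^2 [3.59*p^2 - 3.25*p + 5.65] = 7.18000000000000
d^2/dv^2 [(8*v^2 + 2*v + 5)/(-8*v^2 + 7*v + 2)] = 2*(-576*v^3 - 1344*v^2 + 744*v - 329)/(512*v^6 - 1344*v^5 + 792*v^4 + 329*v^3 - 198*v^2 - 84*v - 8)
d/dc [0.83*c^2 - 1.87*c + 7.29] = 1.66*c - 1.87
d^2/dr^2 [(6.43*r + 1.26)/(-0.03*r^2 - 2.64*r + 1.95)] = (-(0.06*r + 2.64)*(0.12*r + 5.28)*(6.43*r + 1.26) + (1.1574*r + 34.026)*(0.03*r^2 + 2.64*r - 1.95))/(0.03*r^2 + 2.64*r - 1.95)^3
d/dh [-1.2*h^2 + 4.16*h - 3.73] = 4.16 - 2.4*h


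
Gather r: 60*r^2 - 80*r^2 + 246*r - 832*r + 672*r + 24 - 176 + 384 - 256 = -20*r^2 + 86*r - 24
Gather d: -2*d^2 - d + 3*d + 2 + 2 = -2*d^2 + 2*d + 4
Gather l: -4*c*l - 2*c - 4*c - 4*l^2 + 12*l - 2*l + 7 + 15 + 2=-6*c - 4*l^2 + l*(10 - 4*c) + 24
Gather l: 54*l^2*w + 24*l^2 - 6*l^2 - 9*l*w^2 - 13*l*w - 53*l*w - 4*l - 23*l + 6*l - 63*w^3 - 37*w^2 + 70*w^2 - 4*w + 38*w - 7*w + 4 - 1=l^2*(54*w + 18) + l*(-9*w^2 - 66*w - 21) - 63*w^3 + 33*w^2 + 27*w + 3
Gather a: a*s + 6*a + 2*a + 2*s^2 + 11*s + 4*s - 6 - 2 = a*(s + 8) + 2*s^2 + 15*s - 8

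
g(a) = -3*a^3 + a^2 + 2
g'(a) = -9*a^2 + 2*a = a*(2 - 9*a)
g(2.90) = -62.76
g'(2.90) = -69.89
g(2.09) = -21.02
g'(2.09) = -35.13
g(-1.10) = 7.20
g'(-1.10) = -13.09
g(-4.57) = 309.22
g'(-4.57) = -197.10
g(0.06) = 2.00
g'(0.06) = 0.09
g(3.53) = -117.50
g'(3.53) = -105.09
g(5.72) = -526.73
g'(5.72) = -283.03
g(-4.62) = 319.18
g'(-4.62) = -201.34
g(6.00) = -610.00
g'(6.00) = -312.00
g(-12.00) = 5330.00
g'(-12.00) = -1320.00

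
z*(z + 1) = z^2 + z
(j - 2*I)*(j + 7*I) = j^2 + 5*I*j + 14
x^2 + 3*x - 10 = (x - 2)*(x + 5)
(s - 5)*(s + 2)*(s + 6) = s^3 + 3*s^2 - 28*s - 60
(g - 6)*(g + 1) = g^2 - 5*g - 6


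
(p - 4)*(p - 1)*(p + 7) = p^3 + 2*p^2 - 31*p + 28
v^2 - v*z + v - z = (v + 1)*(v - z)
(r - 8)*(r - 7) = r^2 - 15*r + 56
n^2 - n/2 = n*(n - 1/2)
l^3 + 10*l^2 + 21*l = l*(l + 3)*(l + 7)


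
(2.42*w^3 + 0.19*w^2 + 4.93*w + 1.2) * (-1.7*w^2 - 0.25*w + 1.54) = -4.114*w^5 - 0.928*w^4 - 4.7017*w^3 - 2.9799*w^2 + 7.2922*w + 1.848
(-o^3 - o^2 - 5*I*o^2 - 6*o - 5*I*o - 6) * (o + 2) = -o^4 - 3*o^3 - 5*I*o^3 - 8*o^2 - 15*I*o^2 - 18*o - 10*I*o - 12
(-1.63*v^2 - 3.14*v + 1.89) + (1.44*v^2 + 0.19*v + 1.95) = -0.19*v^2 - 2.95*v + 3.84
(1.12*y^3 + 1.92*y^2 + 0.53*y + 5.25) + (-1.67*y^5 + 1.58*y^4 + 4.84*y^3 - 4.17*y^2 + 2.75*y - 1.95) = -1.67*y^5 + 1.58*y^4 + 5.96*y^3 - 2.25*y^2 + 3.28*y + 3.3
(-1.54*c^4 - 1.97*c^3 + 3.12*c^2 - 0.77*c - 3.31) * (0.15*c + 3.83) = -0.231*c^5 - 6.1937*c^4 - 7.0771*c^3 + 11.8341*c^2 - 3.4456*c - 12.6773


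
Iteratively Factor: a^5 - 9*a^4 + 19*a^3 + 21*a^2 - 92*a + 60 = (a - 1)*(a^4 - 8*a^3 + 11*a^2 + 32*a - 60) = (a - 1)*(a + 2)*(a^3 - 10*a^2 + 31*a - 30) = (a - 2)*(a - 1)*(a + 2)*(a^2 - 8*a + 15) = (a - 3)*(a - 2)*(a - 1)*(a + 2)*(a - 5)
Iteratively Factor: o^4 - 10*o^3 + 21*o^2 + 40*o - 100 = (o + 2)*(o^3 - 12*o^2 + 45*o - 50) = (o - 2)*(o + 2)*(o^2 - 10*o + 25) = (o - 5)*(o - 2)*(o + 2)*(o - 5)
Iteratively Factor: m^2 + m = (m)*(m + 1)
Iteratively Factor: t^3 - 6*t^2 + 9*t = (t - 3)*(t^2 - 3*t) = (t - 3)^2*(t)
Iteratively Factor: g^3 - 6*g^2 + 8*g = (g)*(g^2 - 6*g + 8) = g*(g - 2)*(g - 4)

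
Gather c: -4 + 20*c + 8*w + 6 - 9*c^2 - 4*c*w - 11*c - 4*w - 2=-9*c^2 + c*(9 - 4*w) + 4*w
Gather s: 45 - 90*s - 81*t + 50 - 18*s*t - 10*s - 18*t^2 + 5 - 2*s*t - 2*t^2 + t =s*(-20*t - 100) - 20*t^2 - 80*t + 100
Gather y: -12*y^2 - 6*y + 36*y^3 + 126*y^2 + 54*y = 36*y^3 + 114*y^2 + 48*y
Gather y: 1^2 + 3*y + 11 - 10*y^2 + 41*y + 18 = -10*y^2 + 44*y + 30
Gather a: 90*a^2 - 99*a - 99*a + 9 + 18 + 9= 90*a^2 - 198*a + 36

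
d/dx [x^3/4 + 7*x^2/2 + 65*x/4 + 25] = 3*x^2/4 + 7*x + 65/4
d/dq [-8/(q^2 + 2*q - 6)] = 16*(q + 1)/(q^2 + 2*q - 6)^2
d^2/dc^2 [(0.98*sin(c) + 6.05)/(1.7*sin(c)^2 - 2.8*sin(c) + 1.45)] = (-2.8322*sin(c)^5 - 74.6028*sin(c)^4 + 106.5526*sin(c)^3 + 113.1492*sin(c)^2 - 213.90565*sin(c) + 72.9951)/(4.913*sin(c)^6 - 24.276*sin(c)^5 + 52.5555*sin(c)^4 - 63.364*sin(c)^3 + 44.82675*sin(c)^2 - 17.661*sin(c) + 3.048625)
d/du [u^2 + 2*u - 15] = 2*u + 2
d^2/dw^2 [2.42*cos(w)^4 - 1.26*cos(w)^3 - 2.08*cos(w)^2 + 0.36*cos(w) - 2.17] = -38.72*cos(w)^4 + 11.34*cos(w)^3 + 37.36*cos(w)^2 - 7.92*cos(w) - 4.16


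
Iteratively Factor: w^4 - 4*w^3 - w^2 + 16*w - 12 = (w - 1)*(w^3 - 3*w^2 - 4*w + 12) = (w - 3)*(w - 1)*(w^2 - 4) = (w - 3)*(w - 2)*(w - 1)*(w + 2)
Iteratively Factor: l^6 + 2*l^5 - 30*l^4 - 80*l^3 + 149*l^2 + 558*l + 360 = (l + 4)*(l^5 - 2*l^4 - 22*l^3 + 8*l^2 + 117*l + 90) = (l - 3)*(l + 4)*(l^4 + l^3 - 19*l^2 - 49*l - 30) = (l - 3)*(l + 2)*(l + 4)*(l^3 - l^2 - 17*l - 15) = (l - 5)*(l - 3)*(l + 2)*(l + 4)*(l^2 + 4*l + 3) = (l - 5)*(l - 3)*(l + 2)*(l + 3)*(l + 4)*(l + 1)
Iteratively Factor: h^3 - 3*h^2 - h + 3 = (h - 1)*(h^2 - 2*h - 3) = (h - 1)*(h + 1)*(h - 3)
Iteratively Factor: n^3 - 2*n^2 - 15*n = (n - 5)*(n^2 + 3*n) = (n - 5)*(n + 3)*(n)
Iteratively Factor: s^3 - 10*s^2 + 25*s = (s - 5)*(s^2 - 5*s) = s*(s - 5)*(s - 5)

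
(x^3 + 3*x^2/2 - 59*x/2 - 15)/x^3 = 1 + 3/(2*x) - 59/(2*x^2) - 15/x^3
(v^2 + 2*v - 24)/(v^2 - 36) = (v - 4)/(v - 6)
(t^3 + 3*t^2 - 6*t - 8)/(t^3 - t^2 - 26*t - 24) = (t - 2)/(t - 6)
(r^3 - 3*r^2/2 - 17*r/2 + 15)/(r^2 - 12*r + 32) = (2*r^3 - 3*r^2 - 17*r + 30)/(2*(r^2 - 12*r + 32))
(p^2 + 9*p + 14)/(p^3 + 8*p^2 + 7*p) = (p + 2)/(p*(p + 1))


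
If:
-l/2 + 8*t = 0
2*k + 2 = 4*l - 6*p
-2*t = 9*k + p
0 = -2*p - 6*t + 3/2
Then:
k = -55/736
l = 57/46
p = 381/736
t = 57/736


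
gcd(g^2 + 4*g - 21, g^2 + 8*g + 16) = 1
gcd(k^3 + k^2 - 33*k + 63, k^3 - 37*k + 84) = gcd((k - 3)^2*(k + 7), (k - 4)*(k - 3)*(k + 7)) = k^2 + 4*k - 21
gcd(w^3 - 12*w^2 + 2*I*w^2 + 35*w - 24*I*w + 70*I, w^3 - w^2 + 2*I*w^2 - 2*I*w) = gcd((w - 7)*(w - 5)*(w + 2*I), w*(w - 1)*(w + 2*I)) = w + 2*I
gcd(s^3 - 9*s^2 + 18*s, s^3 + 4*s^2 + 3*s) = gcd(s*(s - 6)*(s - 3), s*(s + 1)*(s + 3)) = s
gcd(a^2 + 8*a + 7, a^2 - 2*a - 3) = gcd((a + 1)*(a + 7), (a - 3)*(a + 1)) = a + 1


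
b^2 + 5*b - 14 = (b - 2)*(b + 7)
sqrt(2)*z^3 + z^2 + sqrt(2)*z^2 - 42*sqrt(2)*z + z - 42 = (z - 6)*(z + 7)*(sqrt(2)*z + 1)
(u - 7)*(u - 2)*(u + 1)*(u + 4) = u^4 - 4*u^3 - 27*u^2 + 34*u + 56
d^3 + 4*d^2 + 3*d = d*(d + 1)*(d + 3)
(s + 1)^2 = s^2 + 2*s + 1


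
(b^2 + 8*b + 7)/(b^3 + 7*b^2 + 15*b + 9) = (b + 7)/(b^2 + 6*b + 9)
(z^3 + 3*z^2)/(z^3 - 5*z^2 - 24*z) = z/(z - 8)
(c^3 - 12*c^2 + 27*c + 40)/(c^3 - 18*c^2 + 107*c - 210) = (c^2 - 7*c - 8)/(c^2 - 13*c + 42)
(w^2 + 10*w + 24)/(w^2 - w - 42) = (w + 4)/(w - 7)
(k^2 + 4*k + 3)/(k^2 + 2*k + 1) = (k + 3)/(k + 1)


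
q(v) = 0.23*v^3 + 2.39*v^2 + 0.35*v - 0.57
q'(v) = 0.69*v^2 + 4.78*v + 0.35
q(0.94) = 2.06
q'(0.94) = 5.45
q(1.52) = 6.29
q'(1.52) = 9.21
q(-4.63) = 26.22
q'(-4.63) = -6.99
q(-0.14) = -0.57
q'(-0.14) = -0.31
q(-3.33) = 16.27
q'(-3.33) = -7.92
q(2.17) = 13.79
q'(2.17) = 13.97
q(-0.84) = 0.69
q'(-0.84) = -3.18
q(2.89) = 25.95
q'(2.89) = 19.93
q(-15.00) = -244.32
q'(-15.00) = 83.90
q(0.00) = -0.57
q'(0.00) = 0.35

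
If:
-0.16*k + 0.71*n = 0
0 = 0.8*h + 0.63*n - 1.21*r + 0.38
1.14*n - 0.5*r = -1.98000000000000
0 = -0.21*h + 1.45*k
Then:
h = 6.04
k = 0.87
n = 0.20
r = 4.41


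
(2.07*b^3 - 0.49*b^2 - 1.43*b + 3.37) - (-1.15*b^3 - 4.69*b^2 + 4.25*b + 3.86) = 3.22*b^3 + 4.2*b^2 - 5.68*b - 0.49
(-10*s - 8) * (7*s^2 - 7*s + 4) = -70*s^3 + 14*s^2 + 16*s - 32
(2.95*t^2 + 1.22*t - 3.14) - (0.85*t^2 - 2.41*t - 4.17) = 2.1*t^2 + 3.63*t + 1.03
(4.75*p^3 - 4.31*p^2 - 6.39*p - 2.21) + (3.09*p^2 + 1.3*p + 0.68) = 4.75*p^3 - 1.22*p^2 - 5.09*p - 1.53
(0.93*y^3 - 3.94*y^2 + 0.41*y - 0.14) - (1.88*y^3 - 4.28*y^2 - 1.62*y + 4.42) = -0.95*y^3 + 0.34*y^2 + 2.03*y - 4.56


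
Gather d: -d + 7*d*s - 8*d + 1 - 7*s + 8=d*(7*s - 9) - 7*s + 9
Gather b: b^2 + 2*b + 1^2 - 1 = b^2 + 2*b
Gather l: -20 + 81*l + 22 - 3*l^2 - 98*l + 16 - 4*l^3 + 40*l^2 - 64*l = -4*l^3 + 37*l^2 - 81*l + 18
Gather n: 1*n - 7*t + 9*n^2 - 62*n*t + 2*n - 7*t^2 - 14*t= 9*n^2 + n*(3 - 62*t) - 7*t^2 - 21*t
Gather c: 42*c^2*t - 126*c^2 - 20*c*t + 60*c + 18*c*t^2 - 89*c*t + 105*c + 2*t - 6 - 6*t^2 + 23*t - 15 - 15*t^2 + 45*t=c^2*(42*t - 126) + c*(18*t^2 - 109*t + 165) - 21*t^2 + 70*t - 21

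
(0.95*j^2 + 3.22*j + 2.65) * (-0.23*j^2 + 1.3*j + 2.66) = -0.2185*j^4 + 0.4944*j^3 + 6.1035*j^2 + 12.0102*j + 7.049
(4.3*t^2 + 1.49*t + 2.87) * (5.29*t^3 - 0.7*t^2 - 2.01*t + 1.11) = 22.747*t^5 + 4.8721*t^4 + 5.4963*t^3 - 0.230899999999999*t^2 - 4.1148*t + 3.1857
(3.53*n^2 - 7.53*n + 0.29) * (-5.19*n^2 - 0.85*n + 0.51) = -18.3207*n^4 + 36.0802*n^3 + 6.6957*n^2 - 4.0868*n + 0.1479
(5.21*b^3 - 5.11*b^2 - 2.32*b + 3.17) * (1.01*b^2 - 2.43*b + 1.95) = 5.2621*b^5 - 17.8214*b^4 + 20.2336*b^3 - 1.1252*b^2 - 12.2271*b + 6.1815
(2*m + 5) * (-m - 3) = -2*m^2 - 11*m - 15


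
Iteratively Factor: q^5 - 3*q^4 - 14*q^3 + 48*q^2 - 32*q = (q - 4)*(q^4 + q^3 - 10*q^2 + 8*q) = (q - 4)*(q - 2)*(q^3 + 3*q^2 - 4*q) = (q - 4)*(q - 2)*(q + 4)*(q^2 - q) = q*(q - 4)*(q - 2)*(q + 4)*(q - 1)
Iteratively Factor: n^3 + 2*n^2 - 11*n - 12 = (n + 4)*(n^2 - 2*n - 3) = (n - 3)*(n + 4)*(n + 1)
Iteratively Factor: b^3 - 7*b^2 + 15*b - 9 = (b - 3)*(b^2 - 4*b + 3) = (b - 3)*(b - 1)*(b - 3)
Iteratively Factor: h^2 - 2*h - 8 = (h - 4)*(h + 2)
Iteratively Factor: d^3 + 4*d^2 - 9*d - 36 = (d - 3)*(d^2 + 7*d + 12) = (d - 3)*(d + 3)*(d + 4)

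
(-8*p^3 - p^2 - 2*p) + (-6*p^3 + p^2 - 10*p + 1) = -14*p^3 - 12*p + 1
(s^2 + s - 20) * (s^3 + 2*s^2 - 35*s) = s^5 + 3*s^4 - 53*s^3 - 75*s^2 + 700*s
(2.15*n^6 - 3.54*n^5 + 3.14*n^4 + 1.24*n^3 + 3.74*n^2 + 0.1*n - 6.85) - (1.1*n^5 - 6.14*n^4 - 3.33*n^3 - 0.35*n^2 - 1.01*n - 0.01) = 2.15*n^6 - 4.64*n^5 + 9.28*n^4 + 4.57*n^3 + 4.09*n^2 + 1.11*n - 6.84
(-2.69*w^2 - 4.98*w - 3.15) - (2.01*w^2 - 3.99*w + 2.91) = -4.7*w^2 - 0.99*w - 6.06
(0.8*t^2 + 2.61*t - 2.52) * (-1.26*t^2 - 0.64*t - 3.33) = -1.008*t^4 - 3.8006*t^3 - 1.1592*t^2 - 7.0785*t + 8.3916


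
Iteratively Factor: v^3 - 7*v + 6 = (v - 1)*(v^2 + v - 6) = (v - 2)*(v - 1)*(v + 3)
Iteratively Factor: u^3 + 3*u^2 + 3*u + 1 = (u + 1)*(u^2 + 2*u + 1) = (u + 1)^2*(u + 1)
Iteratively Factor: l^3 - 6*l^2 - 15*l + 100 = (l - 5)*(l^2 - l - 20) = (l - 5)*(l + 4)*(l - 5)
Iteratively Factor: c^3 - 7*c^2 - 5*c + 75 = (c + 3)*(c^2 - 10*c + 25) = (c - 5)*(c + 3)*(c - 5)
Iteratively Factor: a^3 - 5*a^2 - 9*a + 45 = (a + 3)*(a^2 - 8*a + 15) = (a - 3)*(a + 3)*(a - 5)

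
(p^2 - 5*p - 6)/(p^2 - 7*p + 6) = (p + 1)/(p - 1)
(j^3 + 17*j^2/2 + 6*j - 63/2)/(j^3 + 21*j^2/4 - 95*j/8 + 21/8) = 4*(j + 3)/(4*j - 1)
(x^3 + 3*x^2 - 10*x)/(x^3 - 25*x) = (x - 2)/(x - 5)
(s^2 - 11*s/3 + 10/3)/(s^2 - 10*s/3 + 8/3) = (3*s - 5)/(3*s - 4)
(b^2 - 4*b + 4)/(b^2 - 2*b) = (b - 2)/b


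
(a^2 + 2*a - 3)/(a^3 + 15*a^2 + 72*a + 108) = (a - 1)/(a^2 + 12*a + 36)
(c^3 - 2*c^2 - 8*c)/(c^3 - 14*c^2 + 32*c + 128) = c*(c - 4)/(c^2 - 16*c + 64)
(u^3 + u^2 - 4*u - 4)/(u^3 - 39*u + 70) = (u^2 + 3*u + 2)/(u^2 + 2*u - 35)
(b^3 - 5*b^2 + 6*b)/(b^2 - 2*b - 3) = b*(b - 2)/(b + 1)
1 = 1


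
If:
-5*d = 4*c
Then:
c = -5*d/4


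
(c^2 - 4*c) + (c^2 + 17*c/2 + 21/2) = 2*c^2 + 9*c/2 + 21/2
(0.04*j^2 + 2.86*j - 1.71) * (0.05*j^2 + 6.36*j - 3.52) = 0.002*j^4 + 0.3974*j^3 + 17.9633*j^2 - 20.9428*j + 6.0192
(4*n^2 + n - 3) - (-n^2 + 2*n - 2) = 5*n^2 - n - 1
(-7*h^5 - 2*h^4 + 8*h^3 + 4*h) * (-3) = 21*h^5 + 6*h^4 - 24*h^3 - 12*h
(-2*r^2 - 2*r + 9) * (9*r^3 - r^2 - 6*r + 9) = -18*r^5 - 16*r^4 + 95*r^3 - 15*r^2 - 72*r + 81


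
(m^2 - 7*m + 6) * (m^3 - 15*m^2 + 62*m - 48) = m^5 - 22*m^4 + 173*m^3 - 572*m^2 + 708*m - 288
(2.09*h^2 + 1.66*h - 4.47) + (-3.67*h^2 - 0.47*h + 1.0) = -1.58*h^2 + 1.19*h - 3.47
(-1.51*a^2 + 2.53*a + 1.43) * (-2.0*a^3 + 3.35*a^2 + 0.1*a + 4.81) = 3.02*a^5 - 10.1185*a^4 + 5.4645*a^3 - 2.2196*a^2 + 12.3123*a + 6.8783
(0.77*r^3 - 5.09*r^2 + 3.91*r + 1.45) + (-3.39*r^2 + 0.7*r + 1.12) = 0.77*r^3 - 8.48*r^2 + 4.61*r + 2.57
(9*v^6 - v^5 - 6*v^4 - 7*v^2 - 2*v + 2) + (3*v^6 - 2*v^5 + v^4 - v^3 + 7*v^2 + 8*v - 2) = 12*v^6 - 3*v^5 - 5*v^4 - v^3 + 6*v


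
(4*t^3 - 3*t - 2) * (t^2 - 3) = 4*t^5 - 15*t^3 - 2*t^2 + 9*t + 6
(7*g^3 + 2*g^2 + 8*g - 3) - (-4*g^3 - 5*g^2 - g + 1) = 11*g^3 + 7*g^2 + 9*g - 4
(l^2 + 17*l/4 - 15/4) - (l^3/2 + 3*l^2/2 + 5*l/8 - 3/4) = -l^3/2 - l^2/2 + 29*l/8 - 3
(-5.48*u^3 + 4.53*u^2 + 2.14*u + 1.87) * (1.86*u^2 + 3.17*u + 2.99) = -10.1928*u^5 - 8.9458*u^4 + 1.9553*u^3 + 23.8067*u^2 + 12.3265*u + 5.5913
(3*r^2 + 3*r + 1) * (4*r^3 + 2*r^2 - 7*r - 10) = 12*r^5 + 18*r^4 - 11*r^3 - 49*r^2 - 37*r - 10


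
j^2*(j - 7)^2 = j^4 - 14*j^3 + 49*j^2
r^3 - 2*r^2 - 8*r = r*(r - 4)*(r + 2)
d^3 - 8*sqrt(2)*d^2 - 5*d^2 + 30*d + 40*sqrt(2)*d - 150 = (d - 5)*(d - 5*sqrt(2))*(d - 3*sqrt(2))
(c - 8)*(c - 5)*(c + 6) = c^3 - 7*c^2 - 38*c + 240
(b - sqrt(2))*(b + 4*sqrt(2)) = b^2 + 3*sqrt(2)*b - 8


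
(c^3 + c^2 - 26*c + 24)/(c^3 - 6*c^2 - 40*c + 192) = (c - 1)/(c - 8)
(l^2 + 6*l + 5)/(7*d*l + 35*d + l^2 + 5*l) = (l + 1)/(7*d + l)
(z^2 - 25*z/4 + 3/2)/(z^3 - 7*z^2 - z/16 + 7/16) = 4*(z - 6)/(4*z^2 - 27*z - 7)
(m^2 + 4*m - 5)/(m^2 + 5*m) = (m - 1)/m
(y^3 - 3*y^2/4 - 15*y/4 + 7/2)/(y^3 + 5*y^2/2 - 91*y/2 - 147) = (4*y^3 - 3*y^2 - 15*y + 14)/(2*(2*y^3 + 5*y^2 - 91*y - 294))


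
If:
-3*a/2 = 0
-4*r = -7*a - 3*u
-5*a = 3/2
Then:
No Solution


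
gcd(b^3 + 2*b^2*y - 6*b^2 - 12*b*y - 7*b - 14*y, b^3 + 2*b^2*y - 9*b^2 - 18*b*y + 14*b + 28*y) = b^2 + 2*b*y - 7*b - 14*y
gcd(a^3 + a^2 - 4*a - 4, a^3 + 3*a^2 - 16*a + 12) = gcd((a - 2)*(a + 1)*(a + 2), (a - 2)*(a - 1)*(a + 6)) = a - 2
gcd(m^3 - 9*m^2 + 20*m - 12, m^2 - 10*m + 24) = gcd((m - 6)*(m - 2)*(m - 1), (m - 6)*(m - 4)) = m - 6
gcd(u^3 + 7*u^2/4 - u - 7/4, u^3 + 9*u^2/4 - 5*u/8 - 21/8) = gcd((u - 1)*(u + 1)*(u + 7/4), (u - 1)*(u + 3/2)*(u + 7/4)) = u^2 + 3*u/4 - 7/4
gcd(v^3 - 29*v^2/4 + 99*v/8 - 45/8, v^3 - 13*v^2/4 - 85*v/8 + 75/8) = v^2 - 23*v/4 + 15/4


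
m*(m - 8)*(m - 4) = m^3 - 12*m^2 + 32*m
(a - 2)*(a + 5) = a^2 + 3*a - 10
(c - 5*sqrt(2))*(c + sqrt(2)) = c^2 - 4*sqrt(2)*c - 10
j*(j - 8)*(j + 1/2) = j^3 - 15*j^2/2 - 4*j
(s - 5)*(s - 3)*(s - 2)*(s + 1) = s^4 - 9*s^3 + 21*s^2 + s - 30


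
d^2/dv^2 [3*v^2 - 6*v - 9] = 6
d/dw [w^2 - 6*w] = 2*w - 6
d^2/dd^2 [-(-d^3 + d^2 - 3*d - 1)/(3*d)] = 2/3 + 2/(3*d^3)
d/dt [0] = 0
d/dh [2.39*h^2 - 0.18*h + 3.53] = 4.78*h - 0.18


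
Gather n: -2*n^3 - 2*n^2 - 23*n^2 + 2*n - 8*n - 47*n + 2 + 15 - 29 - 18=-2*n^3 - 25*n^2 - 53*n - 30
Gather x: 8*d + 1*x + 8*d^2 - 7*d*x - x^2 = 8*d^2 + 8*d - x^2 + x*(1 - 7*d)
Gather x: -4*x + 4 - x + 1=5 - 5*x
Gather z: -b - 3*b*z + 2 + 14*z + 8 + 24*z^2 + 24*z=-b + 24*z^2 + z*(38 - 3*b) + 10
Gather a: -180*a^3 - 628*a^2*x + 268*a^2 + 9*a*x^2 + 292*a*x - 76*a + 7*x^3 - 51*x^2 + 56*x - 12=-180*a^3 + a^2*(268 - 628*x) + a*(9*x^2 + 292*x - 76) + 7*x^3 - 51*x^2 + 56*x - 12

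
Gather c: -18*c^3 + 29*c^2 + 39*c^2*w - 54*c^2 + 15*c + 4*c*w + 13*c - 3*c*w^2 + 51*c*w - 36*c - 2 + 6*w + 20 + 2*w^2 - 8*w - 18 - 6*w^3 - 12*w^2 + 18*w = -18*c^3 + c^2*(39*w - 25) + c*(-3*w^2 + 55*w - 8) - 6*w^3 - 10*w^2 + 16*w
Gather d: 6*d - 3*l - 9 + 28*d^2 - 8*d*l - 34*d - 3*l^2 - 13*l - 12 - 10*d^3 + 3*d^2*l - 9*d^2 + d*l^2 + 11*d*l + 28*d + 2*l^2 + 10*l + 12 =-10*d^3 + d^2*(3*l + 19) + d*(l^2 + 3*l) - l^2 - 6*l - 9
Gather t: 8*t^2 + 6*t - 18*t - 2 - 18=8*t^2 - 12*t - 20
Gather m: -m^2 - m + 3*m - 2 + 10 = -m^2 + 2*m + 8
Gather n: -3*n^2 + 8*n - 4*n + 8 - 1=-3*n^2 + 4*n + 7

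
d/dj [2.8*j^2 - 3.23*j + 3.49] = 5.6*j - 3.23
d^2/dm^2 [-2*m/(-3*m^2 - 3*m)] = 4/(3*(m^3 + 3*m^2 + 3*m + 1))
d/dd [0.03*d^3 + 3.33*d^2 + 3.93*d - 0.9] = 0.09*d^2 + 6.66*d + 3.93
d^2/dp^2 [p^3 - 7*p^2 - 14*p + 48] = 6*p - 14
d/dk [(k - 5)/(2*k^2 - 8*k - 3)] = (2*k^2 - 8*k - 4*(k - 5)*(k - 2) - 3)/(-2*k^2 + 8*k + 3)^2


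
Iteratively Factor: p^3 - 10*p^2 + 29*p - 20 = (p - 1)*(p^2 - 9*p + 20) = (p - 5)*(p - 1)*(p - 4)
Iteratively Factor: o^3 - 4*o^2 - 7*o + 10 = (o - 1)*(o^2 - 3*o - 10) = (o - 5)*(o - 1)*(o + 2)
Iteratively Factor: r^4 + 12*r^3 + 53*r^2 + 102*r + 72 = (r + 4)*(r^3 + 8*r^2 + 21*r + 18) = (r + 3)*(r + 4)*(r^2 + 5*r + 6) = (r + 2)*(r + 3)*(r + 4)*(r + 3)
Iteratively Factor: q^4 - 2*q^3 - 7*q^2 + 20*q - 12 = (q - 2)*(q^3 - 7*q + 6) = (q - 2)^2*(q^2 + 2*q - 3) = (q - 2)^2*(q - 1)*(q + 3)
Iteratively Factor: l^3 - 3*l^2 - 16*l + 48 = (l - 4)*(l^2 + l - 12) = (l - 4)*(l - 3)*(l + 4)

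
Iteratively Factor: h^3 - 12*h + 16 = (h - 2)*(h^2 + 2*h - 8) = (h - 2)^2*(h + 4)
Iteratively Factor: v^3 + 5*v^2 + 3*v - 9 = (v + 3)*(v^2 + 2*v - 3) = (v + 3)^2*(v - 1)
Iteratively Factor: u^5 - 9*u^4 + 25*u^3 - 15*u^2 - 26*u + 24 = (u - 3)*(u^4 - 6*u^3 + 7*u^2 + 6*u - 8) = (u - 3)*(u - 2)*(u^3 - 4*u^2 - u + 4) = (u - 4)*(u - 3)*(u - 2)*(u^2 - 1) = (u - 4)*(u - 3)*(u - 2)*(u + 1)*(u - 1)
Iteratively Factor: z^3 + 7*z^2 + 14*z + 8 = (z + 4)*(z^2 + 3*z + 2) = (z + 2)*(z + 4)*(z + 1)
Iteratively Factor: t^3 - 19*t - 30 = (t + 3)*(t^2 - 3*t - 10) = (t + 2)*(t + 3)*(t - 5)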